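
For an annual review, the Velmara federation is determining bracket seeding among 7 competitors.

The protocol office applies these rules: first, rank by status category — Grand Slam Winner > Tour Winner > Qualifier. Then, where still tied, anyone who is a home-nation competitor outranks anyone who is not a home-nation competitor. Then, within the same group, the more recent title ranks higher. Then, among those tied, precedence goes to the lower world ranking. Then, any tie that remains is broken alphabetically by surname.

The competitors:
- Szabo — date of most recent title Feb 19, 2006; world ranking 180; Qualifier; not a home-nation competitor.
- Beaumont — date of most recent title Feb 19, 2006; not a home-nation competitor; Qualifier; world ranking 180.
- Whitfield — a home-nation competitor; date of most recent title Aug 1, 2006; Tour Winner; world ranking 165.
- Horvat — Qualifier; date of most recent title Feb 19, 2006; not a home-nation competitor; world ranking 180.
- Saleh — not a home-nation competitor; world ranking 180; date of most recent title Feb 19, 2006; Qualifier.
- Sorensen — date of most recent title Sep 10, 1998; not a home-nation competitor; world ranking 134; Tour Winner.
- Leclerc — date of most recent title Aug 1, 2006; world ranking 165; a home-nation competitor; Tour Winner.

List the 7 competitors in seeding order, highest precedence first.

By status category: Leclerc, Whitfield and Sorensen (Tour Winner); then Beaumont, Horvat, Saleh and Szabo (Qualifier).
Among Leclerc, Whitfield and Sorensen, a home-nation competitor before not a home-nation competitor: Leclerc and Whitfield (a home-nation competitor) before Sorensen (not a home-nation competitor).
Leclerc and Whitfield both have date of most recent title Aug 1, 2006, so the next rule applies.
Leclerc and Whitfield both have world ranking 165, so the next rule applies.
Among Leclerc and Whitfield, alphabetically by surname: Leclerc before Whitfield.
Beaumont, Horvat, Saleh and Szabo are each not a home-nation competitor, so the next rule applies.
Beaumont, Horvat, Saleh and Szabo all have date of most recent title Feb 19, 2006, so the next rule applies.
Beaumont, Horvat, Saleh and Szabo all have world ranking 180, so the next rule applies.
Among Beaumont, Horvat, Saleh and Szabo, alphabetically by surname: Beaumont before Horvat before Saleh before Szabo.
Full order: Leclerc, Whitfield, Sorensen, Beaumont, Horvat, Saleh, Szabo.

Leclerc, Whitfield, Sorensen, Beaumont, Horvat, Saleh, Szabo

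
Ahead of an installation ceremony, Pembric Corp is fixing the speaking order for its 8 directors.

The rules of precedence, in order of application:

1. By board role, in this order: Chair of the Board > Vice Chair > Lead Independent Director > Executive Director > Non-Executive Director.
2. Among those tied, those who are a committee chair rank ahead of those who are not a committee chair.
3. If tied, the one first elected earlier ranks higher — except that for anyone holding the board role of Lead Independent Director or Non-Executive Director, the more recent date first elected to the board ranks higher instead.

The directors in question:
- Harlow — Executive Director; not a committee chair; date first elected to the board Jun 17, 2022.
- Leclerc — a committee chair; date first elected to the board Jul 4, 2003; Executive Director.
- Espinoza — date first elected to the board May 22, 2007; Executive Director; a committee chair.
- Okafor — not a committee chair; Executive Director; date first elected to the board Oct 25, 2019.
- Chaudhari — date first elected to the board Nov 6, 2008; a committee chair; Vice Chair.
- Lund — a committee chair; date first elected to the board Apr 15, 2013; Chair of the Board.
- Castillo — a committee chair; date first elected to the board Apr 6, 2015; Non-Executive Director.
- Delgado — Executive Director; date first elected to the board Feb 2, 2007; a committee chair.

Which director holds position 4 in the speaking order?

By board role: Lund (Chair of the Board); then Chaudhari (Vice Chair); then Leclerc, Delgado, Espinoza, Okafor and Harlow (Executive Director); then Castillo (Non-Executive Director).
Among Leclerc, Delgado, Espinoza, Okafor and Harlow, a committee chair before not a committee chair: Leclerc, Delgado and Espinoza (a committee chair) before Okafor and Harlow (not a committee chair).
Among Leclerc, Delgado and Espinoza, by date first elected to the board (earlier first): Leclerc (Jul 4, 2003) before Delgado (Feb 2, 2007) before Espinoza (May 22, 2007).
Among Okafor and Harlow, by date first elected to the board (earlier first): Okafor (Oct 25, 2019) before Harlow (Jun 17, 2022).
Order: Lund, Chaudhari, Leclerc, Delgado, Espinoza, Okafor, Harlow, Castillo.

Delgado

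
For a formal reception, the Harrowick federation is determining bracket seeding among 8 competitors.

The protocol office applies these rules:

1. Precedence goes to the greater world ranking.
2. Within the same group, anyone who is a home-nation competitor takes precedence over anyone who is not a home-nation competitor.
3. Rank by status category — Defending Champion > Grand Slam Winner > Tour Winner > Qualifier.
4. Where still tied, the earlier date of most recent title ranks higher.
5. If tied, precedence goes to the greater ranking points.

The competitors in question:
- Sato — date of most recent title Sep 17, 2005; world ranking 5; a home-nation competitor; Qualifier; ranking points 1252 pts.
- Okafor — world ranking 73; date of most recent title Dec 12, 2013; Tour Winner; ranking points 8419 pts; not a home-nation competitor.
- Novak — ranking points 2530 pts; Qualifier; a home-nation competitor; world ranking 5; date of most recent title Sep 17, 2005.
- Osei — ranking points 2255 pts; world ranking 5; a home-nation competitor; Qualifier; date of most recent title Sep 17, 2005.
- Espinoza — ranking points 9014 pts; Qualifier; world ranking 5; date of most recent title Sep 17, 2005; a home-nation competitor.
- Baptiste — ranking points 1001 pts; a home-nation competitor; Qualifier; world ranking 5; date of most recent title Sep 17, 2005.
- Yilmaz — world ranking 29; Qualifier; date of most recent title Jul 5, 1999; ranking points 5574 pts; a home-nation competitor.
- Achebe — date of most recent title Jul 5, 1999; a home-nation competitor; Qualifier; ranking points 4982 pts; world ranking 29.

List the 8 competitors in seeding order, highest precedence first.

By world ranking (higher first): Okafor (73); then Yilmaz and Achebe (both 29); then Espinoza, Novak, Osei, Sato and Baptiste (each 5).
Yilmaz and Achebe are each a home-nation competitor, so the next rule applies.
Yilmaz and Achebe are each Qualifier, so the next rule applies.
Yilmaz and Achebe both have date of most recent title Jul 5, 1999, so the next rule applies.
Among Yilmaz and Achebe, by ranking points (higher first): Yilmaz (5574 pts) before Achebe (4982 pts).
Espinoza, Novak, Osei, Sato and Baptiste are each a home-nation competitor, so the next rule applies.
Espinoza, Novak, Osei, Sato and Baptiste are each Qualifier, so the next rule applies.
Espinoza, Novak, Osei, Sato and Baptiste all have date of most recent title Sep 17, 2005, so the next rule applies.
Among Espinoza, Novak, Osei, Sato and Baptiste, by ranking points (higher first): Espinoza (9014 pts) before Novak (2530 pts) before Osei (2255 pts) before Sato (1252 pts) before Baptiste (1001 pts).
Full order: Okafor, Yilmaz, Achebe, Espinoza, Novak, Osei, Sato, Baptiste.

Okafor, Yilmaz, Achebe, Espinoza, Novak, Osei, Sato, Baptiste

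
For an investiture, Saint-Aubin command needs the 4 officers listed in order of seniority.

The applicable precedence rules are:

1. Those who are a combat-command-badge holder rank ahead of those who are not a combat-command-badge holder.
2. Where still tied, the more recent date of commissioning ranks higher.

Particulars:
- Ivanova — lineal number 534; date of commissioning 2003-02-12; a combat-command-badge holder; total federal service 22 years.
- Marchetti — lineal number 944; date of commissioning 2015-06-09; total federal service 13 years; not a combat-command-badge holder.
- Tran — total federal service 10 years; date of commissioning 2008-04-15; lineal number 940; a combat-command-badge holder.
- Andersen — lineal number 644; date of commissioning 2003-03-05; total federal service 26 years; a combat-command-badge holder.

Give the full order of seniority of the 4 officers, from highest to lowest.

By the first rule: Tran, Andersen and Ivanova (each a combat-command-badge holder); then Marchetti (not a combat-command-badge holder).
Among Tran, Andersen and Ivanova, by date of commissioning (later first): Tran (2008-04-15) before Andersen (2003-03-05) before Ivanova (2003-02-12).
Full order: Tran, Andersen, Ivanova, Marchetti.

Tran, Andersen, Ivanova, Marchetti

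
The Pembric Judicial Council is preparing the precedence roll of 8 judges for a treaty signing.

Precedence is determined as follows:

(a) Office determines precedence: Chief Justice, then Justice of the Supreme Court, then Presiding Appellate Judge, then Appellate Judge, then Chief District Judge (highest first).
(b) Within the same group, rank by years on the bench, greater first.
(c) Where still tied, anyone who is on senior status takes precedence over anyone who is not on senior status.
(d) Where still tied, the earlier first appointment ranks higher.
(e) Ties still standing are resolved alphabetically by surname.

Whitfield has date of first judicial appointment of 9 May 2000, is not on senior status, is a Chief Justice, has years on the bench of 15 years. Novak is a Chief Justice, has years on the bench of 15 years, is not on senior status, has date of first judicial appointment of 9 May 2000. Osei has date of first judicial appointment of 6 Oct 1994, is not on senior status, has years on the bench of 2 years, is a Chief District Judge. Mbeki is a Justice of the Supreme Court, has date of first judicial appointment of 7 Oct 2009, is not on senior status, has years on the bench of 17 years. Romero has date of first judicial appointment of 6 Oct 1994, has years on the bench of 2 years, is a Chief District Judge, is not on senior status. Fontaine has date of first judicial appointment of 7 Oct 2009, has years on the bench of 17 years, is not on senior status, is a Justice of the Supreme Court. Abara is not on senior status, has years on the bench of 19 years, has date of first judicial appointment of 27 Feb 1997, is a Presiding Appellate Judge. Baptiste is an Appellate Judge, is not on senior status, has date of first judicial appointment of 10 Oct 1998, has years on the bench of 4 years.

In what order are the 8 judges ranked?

Novak, Whitfield, Fontaine, Mbeki, Abara, Baptiste, Osei, Romero

By office: Novak and Whitfield (Chief Justice); then Fontaine and Mbeki (Justice of the Supreme Court); then Abara (Presiding Appellate Judge); then Baptiste (Appellate Judge); then Osei and Romero (Chief District Judge).
Novak and Whitfield both have years on the bench 15 years, so the next rule applies.
Novak and Whitfield are each not on senior status, so the next rule applies.
Novak and Whitfield both have date of first judicial appointment 9 May 2000, so the next rule applies.
Among Novak and Whitfield, alphabetically by surname: Novak before Whitfield.
Fontaine and Mbeki both have years on the bench 17 years, so the next rule applies.
Fontaine and Mbeki are each not on senior status, so the next rule applies.
Fontaine and Mbeki both have date of first judicial appointment 7 Oct 2009, so the next rule applies.
Among Fontaine and Mbeki, alphabetically by surname: Fontaine before Mbeki.
Osei and Romero both have years on the bench 2 years, so the next rule applies.
Osei and Romero are each not on senior status, so the next rule applies.
Osei and Romero both have date of first judicial appointment 6 Oct 1994, so the next rule applies.
Among Osei and Romero, alphabetically by surname: Osei before Romero.
Full order: Novak, Whitfield, Fontaine, Mbeki, Abara, Baptiste, Osei, Romero.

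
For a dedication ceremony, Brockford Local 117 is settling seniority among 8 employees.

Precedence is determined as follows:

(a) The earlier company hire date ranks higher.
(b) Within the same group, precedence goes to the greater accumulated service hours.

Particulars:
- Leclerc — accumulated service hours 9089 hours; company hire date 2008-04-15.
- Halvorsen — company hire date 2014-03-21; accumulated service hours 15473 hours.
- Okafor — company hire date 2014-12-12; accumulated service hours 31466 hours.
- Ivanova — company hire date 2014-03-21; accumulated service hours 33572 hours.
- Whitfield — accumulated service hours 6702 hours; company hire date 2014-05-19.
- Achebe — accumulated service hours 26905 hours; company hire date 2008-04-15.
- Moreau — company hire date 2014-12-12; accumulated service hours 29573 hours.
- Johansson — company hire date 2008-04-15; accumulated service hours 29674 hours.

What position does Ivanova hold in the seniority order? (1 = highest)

By company hire date (earlier first): Johansson, Achebe and Leclerc (each 2008-04-15); then Ivanova and Halvorsen (both 2014-03-21); then Whitfield (2014-05-19); then Okafor and Moreau (both 2014-12-12).
Among Johansson, Achebe and Leclerc, by accumulated service hours (higher first): Johansson (29674 hours) before Achebe (26905 hours) before Leclerc (9089 hours).
Among Ivanova and Halvorsen, by accumulated service hours (higher first): Ivanova (33572 hours) before Halvorsen (15473 hours).
Among Okafor and Moreau, by accumulated service hours (higher first): Okafor (31466 hours) before Moreau (29573 hours).
Order: Johansson, Achebe, Leclerc, Ivanova, Halvorsen, Whitfield, Okafor, Moreau. So position 4.

4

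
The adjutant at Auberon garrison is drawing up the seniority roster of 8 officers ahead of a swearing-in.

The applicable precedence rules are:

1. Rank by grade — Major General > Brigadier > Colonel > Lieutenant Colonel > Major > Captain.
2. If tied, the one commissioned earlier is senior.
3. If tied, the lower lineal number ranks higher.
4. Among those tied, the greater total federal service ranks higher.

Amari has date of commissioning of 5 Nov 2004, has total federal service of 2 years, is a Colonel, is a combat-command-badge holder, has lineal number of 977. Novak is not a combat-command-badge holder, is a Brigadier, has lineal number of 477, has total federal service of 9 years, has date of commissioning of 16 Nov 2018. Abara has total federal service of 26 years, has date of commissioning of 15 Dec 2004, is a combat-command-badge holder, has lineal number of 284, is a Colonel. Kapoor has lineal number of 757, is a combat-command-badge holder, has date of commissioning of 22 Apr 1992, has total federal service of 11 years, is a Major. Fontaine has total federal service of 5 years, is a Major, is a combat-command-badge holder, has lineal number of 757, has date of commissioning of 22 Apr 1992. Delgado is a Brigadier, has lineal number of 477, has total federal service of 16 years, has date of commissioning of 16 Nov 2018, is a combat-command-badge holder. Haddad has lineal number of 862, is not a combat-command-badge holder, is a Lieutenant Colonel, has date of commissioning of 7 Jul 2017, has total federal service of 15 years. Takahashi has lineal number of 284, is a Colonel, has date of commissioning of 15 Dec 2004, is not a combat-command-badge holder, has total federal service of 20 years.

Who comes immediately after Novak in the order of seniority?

Amari

By grade: Delgado and Novak (Brigadier); then Amari, Abara and Takahashi (Colonel); then Haddad (Lieutenant Colonel); then Kapoor and Fontaine (Major).
Delgado and Novak both have date of commissioning 16 Nov 2018, so the next rule applies.
Delgado and Novak both have lineal number 477, so the next rule applies.
Among Delgado and Novak, by total federal service (higher first): Delgado (16 years) before Novak (9 years).
Among Amari, Abara and Takahashi, by date of commissioning (earlier first): Amari (5 Nov 2004) before Abara and Takahashi (15 Dec 2004).
Abara and Takahashi both have lineal number 284, so the next rule applies.
Among Abara and Takahashi, by total federal service (higher first): Abara (26 years) before Takahashi (20 years).
Kapoor and Fontaine both have date of commissioning 22 Apr 1992, so the next rule applies.
Kapoor and Fontaine both have lineal number 757, so the next rule applies.
Among Kapoor and Fontaine, by total federal service (higher first): Kapoor (11 years) before Fontaine (5 years).
Order: Delgado, Novak, Amari, Abara, Takahashi, Haddad, Kapoor, Fontaine.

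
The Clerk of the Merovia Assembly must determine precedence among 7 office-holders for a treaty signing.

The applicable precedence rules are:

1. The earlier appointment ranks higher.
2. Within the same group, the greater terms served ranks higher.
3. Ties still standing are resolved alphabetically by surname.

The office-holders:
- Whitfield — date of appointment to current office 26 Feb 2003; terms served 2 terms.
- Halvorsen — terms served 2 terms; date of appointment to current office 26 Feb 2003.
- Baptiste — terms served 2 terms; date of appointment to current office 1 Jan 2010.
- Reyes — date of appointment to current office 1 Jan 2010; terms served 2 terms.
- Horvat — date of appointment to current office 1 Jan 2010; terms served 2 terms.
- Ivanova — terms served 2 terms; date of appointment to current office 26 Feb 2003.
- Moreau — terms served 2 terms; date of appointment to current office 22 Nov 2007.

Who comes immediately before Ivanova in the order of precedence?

Halvorsen

By date of appointment to current office (earlier first): Halvorsen, Ivanova and Whitfield (each 26 Feb 2003); then Moreau (22 Nov 2007); then Baptiste, Horvat and Reyes (each 1 Jan 2010).
Halvorsen, Ivanova and Whitfield all have terms served 2 terms, so the next rule applies.
Among Halvorsen, Ivanova and Whitfield, alphabetically by surname: Halvorsen before Ivanova before Whitfield.
Baptiste, Horvat and Reyes all have terms served 2 terms, so the next rule applies.
Among Baptiste, Horvat and Reyes, alphabetically by surname: Baptiste before Horvat before Reyes.
Order: Halvorsen, Ivanova, Whitfield, Moreau, Baptiste, Horvat, Reyes.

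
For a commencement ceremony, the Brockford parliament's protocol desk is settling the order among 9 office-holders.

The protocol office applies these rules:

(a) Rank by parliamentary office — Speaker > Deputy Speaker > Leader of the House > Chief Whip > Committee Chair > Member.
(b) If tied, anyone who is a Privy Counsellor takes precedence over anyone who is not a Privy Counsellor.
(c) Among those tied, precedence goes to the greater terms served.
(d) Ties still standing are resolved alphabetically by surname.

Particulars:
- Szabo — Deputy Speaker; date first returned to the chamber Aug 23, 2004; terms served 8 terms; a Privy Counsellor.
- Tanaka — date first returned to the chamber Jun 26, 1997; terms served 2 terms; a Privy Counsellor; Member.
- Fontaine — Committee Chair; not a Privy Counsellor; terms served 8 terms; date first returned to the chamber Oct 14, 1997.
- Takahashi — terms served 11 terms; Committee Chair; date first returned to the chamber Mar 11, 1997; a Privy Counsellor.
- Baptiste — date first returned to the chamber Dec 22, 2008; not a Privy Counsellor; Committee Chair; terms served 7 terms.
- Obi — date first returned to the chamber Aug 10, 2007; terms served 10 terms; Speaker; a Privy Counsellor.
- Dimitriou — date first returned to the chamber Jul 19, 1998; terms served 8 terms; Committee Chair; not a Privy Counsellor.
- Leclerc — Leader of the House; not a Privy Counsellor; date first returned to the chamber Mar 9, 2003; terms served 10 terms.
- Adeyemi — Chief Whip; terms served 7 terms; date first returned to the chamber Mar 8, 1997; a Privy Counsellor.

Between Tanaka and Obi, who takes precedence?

By parliamentary office: Obi (Speaker); then Szabo (Deputy Speaker); then Leclerc (Leader of the House); then Adeyemi (Chief Whip); then Takahashi, Dimitriou, Fontaine and Baptiste (Committee Chair); then Tanaka (Member).
Among Takahashi, Dimitriou, Fontaine and Baptiste, a Privy Counsellor before not a Privy Counsellor: Takahashi (a Privy Counsellor) before Dimitriou, Fontaine and Baptiste (not a Privy Counsellor).
Among Dimitriou, Fontaine and Baptiste, by terms served (higher first): Dimitriou and Fontaine (8 terms) before Baptiste (7 terms).
Among Dimitriou and Fontaine, alphabetically by surname: Dimitriou before Fontaine.
So Obi takes precedence.

Obi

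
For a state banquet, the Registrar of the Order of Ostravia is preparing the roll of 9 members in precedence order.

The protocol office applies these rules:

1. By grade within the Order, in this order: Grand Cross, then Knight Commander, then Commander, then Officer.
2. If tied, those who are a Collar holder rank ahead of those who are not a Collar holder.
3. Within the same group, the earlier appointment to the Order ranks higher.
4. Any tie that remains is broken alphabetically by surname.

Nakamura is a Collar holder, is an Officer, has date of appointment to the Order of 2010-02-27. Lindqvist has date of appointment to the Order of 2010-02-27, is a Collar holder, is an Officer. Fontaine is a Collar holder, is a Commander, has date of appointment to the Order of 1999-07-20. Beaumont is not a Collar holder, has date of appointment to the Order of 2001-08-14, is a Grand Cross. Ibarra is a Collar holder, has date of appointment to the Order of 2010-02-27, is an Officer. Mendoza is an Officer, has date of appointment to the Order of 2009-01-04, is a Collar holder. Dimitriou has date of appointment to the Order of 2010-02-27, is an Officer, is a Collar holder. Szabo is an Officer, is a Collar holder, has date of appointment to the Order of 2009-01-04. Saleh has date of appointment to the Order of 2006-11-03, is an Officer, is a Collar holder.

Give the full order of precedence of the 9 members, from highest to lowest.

By grade within the Order: Beaumont (Grand Cross); then Fontaine (Commander); then Saleh, Mendoza, Szabo, Dimitriou, Ibarra, Lindqvist and Nakamura (Officer).
Saleh, Mendoza, Szabo, Dimitriou, Ibarra, Lindqvist and Nakamura are each a Collar holder, so the next rule applies.
Among Saleh, Mendoza, Szabo, Dimitriou, Ibarra, Lindqvist and Nakamura, by date of appointment to the Order (earlier first): Saleh (2006-11-03) before Mendoza and Szabo (2009-01-04) before Dimitriou, Ibarra, Lindqvist and Nakamura (2010-02-27).
Among Mendoza and Szabo, alphabetically by surname: Mendoza before Szabo.
Among Dimitriou, Ibarra, Lindqvist and Nakamura, alphabetically by surname: Dimitriou before Ibarra before Lindqvist before Nakamura.
Full order: Beaumont, Fontaine, Saleh, Mendoza, Szabo, Dimitriou, Ibarra, Lindqvist, Nakamura.

Beaumont, Fontaine, Saleh, Mendoza, Szabo, Dimitriou, Ibarra, Lindqvist, Nakamura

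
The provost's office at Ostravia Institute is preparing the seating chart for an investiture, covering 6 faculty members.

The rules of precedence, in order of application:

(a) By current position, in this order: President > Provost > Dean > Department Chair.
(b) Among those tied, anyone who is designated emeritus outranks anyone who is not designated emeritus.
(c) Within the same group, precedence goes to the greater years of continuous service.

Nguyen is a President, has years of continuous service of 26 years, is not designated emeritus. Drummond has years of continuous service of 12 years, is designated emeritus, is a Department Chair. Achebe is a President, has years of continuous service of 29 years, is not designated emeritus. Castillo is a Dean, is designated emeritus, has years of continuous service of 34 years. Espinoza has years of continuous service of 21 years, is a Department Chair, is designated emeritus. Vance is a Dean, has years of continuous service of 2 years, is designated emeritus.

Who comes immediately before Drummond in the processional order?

By current position: Achebe and Nguyen (President); then Castillo and Vance (Dean); then Espinoza and Drummond (Department Chair).
Achebe and Nguyen are each not designated emeritus, so the next rule applies.
Among Achebe and Nguyen, by years of continuous service (higher first): Achebe (29 years) before Nguyen (26 years).
Castillo and Vance are each designated emeritus, so the next rule applies.
Among Castillo and Vance, by years of continuous service (higher first): Castillo (34 years) before Vance (2 years).
Espinoza and Drummond are each designated emeritus, so the next rule applies.
Among Espinoza and Drummond, by years of continuous service (higher first): Espinoza (21 years) before Drummond (12 years).
Order: Achebe, Nguyen, Castillo, Vance, Espinoza, Drummond.

Espinoza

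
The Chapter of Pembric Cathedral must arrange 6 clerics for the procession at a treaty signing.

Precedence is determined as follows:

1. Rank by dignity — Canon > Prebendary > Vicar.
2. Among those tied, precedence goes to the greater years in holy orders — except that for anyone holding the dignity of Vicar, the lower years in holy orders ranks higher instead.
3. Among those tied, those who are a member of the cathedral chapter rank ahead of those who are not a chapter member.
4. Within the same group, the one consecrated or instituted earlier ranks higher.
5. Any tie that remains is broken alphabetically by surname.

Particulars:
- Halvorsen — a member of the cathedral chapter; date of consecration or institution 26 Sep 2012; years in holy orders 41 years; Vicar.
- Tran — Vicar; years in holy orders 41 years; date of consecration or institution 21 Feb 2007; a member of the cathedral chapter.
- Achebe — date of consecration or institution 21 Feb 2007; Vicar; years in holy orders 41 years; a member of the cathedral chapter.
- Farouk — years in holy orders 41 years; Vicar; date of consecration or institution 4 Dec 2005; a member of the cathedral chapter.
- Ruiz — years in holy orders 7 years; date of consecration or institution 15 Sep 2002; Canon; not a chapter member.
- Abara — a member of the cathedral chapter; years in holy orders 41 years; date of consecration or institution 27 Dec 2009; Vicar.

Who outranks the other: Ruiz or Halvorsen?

By dignity: Ruiz (Canon); then Farouk, Achebe, Tran, Abara and Halvorsen (Vicar).
Farouk, Achebe, Tran, Abara and Halvorsen all have years in holy orders 41 years, so the next rule applies.
Farouk, Achebe, Tran, Abara and Halvorsen are each a member of the cathedral chapter, so the next rule applies.
Among Farouk, Achebe, Tran, Abara and Halvorsen, by date of consecration or institution (earlier first): Farouk (4 Dec 2005) before Achebe and Tran (21 Feb 2007) before Abara (27 Dec 2009) before Halvorsen (26 Sep 2012).
Among Achebe and Tran, alphabetically by surname: Achebe before Tran.
So Ruiz takes precedence.

Ruiz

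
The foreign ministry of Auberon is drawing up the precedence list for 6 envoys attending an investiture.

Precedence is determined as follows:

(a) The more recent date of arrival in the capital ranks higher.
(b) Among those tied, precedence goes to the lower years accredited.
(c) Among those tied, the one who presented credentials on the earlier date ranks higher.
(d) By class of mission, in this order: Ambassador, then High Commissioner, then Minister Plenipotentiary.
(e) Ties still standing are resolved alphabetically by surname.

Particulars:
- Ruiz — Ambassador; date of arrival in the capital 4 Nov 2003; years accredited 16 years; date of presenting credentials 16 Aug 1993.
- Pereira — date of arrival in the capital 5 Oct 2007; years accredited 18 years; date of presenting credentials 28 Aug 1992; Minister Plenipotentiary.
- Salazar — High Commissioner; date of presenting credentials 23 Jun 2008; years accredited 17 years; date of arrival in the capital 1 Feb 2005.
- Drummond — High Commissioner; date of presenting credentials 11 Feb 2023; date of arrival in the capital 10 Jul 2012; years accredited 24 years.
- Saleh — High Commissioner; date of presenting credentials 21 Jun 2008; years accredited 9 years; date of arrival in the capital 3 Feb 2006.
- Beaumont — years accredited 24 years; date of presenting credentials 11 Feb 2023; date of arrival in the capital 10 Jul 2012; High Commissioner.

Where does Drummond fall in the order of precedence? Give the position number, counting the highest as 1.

2

By date of arrival in the capital (later first): Beaumont and Drummond (both 10 Jul 2012); then Pereira (5 Oct 2007); then Saleh (3 Feb 2006); then Salazar (1 Feb 2005); then Ruiz (4 Nov 2003).
Beaumont and Drummond both have years accredited 24 years, so the next rule applies.
Beaumont and Drummond both have date of presenting credentials 11 Feb 2023, so the next rule applies.
Beaumont and Drummond are each High Commissioner, so the next rule applies.
Among Beaumont and Drummond, alphabetically by surname: Beaumont before Drummond.
Order: Beaumont, Drummond, Pereira, Saleh, Salazar, Ruiz. So position 2.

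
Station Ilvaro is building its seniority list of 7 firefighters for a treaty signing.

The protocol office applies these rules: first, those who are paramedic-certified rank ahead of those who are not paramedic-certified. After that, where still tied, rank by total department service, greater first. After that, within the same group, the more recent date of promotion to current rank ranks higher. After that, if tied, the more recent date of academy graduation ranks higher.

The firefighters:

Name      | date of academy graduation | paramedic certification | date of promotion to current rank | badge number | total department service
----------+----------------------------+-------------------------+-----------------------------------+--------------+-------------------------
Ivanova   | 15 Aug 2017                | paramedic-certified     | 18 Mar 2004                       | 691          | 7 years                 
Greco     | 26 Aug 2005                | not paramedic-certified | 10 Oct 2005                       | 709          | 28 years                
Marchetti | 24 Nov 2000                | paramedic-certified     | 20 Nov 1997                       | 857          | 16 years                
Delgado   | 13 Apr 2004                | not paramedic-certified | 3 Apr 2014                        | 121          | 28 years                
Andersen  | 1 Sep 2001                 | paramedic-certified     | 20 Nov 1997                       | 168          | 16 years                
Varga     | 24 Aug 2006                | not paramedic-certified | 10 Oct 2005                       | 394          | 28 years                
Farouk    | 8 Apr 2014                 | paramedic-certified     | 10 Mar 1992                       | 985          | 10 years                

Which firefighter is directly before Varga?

Delgado

By the first rule: Andersen, Marchetti, Farouk and Ivanova (each paramedic-certified); then Delgado, Varga and Greco (each not paramedic-certified).
Among Andersen, Marchetti, Farouk and Ivanova, by total department service (higher first): Andersen and Marchetti (16 years) before Farouk (10 years) before Ivanova (7 years).
Andersen and Marchetti both have date of promotion to current rank 20 Nov 1997, so the next rule applies.
Among Andersen and Marchetti, by date of academy graduation (later first): Andersen (1 Sep 2001) before Marchetti (24 Nov 2000).
Delgado, Varga and Greco all have total department service 28 years, so the next rule applies.
Among Delgado, Varga and Greco, by date of promotion to current rank (later first): Delgado (3 Apr 2014) before Varga and Greco (10 Oct 2005).
Among Varga and Greco, by date of academy graduation (later first): Varga (24 Aug 2006) before Greco (26 Aug 2005).
Order: Andersen, Marchetti, Farouk, Ivanova, Delgado, Varga, Greco.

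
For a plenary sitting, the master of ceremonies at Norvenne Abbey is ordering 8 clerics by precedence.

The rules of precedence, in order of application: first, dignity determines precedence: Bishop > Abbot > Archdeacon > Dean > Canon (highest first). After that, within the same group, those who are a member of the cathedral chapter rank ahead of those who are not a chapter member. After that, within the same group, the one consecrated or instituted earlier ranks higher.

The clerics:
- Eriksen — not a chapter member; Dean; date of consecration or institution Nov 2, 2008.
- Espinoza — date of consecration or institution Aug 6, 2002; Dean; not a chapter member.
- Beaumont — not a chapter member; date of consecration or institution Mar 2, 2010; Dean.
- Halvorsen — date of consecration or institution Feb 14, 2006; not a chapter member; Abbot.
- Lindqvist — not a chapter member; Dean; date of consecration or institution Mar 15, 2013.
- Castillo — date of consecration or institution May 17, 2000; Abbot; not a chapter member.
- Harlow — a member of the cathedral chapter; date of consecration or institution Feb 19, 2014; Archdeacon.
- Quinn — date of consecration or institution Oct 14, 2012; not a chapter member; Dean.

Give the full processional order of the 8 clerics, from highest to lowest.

By dignity: Castillo and Halvorsen (Abbot); then Harlow (Archdeacon); then Espinoza, Eriksen, Beaumont, Quinn and Lindqvist (Dean).
Castillo and Halvorsen are each not a chapter member, so the next rule applies.
Among Castillo and Halvorsen, by date of consecration or institution (earlier first): Castillo (May 17, 2000) before Halvorsen (Feb 14, 2006).
Espinoza, Eriksen, Beaumont, Quinn and Lindqvist are each not a chapter member, so the next rule applies.
Among Espinoza, Eriksen, Beaumont, Quinn and Lindqvist, by date of consecration or institution (earlier first): Espinoza (Aug 6, 2002) before Eriksen (Nov 2, 2008) before Beaumont (Mar 2, 2010) before Quinn (Oct 14, 2012) before Lindqvist (Mar 15, 2013).
Full order: Castillo, Halvorsen, Harlow, Espinoza, Eriksen, Beaumont, Quinn, Lindqvist.

Castillo, Halvorsen, Harlow, Espinoza, Eriksen, Beaumont, Quinn, Lindqvist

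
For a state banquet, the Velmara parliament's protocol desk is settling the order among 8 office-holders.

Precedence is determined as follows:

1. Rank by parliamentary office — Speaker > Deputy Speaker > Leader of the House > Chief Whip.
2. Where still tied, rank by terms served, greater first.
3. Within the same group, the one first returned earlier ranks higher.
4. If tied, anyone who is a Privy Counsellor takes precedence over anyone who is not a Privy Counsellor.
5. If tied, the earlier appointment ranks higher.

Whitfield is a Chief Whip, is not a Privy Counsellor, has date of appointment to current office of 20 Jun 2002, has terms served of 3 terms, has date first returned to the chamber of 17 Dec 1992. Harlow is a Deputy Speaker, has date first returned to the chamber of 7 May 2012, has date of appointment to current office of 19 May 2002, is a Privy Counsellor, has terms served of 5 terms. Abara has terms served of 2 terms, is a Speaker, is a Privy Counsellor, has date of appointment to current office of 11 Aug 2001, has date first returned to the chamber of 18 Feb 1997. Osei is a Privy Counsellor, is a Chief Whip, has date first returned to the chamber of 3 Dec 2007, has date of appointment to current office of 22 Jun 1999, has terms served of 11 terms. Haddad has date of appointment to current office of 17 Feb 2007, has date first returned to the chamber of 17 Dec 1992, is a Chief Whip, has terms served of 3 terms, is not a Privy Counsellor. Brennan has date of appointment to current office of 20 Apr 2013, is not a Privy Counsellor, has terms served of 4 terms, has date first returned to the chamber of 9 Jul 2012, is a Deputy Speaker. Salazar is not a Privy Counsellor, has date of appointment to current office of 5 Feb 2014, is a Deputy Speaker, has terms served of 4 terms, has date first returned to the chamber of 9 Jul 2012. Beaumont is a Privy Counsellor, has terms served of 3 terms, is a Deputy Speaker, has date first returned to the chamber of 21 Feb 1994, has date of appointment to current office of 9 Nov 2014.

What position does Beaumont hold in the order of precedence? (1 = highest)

By parliamentary office: Abara (Speaker); then Harlow, Brennan, Salazar and Beaumont (Deputy Speaker); then Osei, Whitfield and Haddad (Chief Whip).
Among Harlow, Brennan, Salazar and Beaumont, by terms served (higher first): Harlow (5 terms) before Brennan and Salazar (4 terms) before Beaumont (3 terms).
Brennan and Salazar both have date first returned to the chamber 9 Jul 2012, so the next rule applies.
Brennan and Salazar are each not a Privy Counsellor, so the next rule applies.
Among Brennan and Salazar, by date of appointment to current office (earlier first): Brennan (20 Apr 2013) before Salazar (5 Feb 2014).
Among Osei, Whitfield and Haddad, by terms served (higher first): Osei (11 terms) before Whitfield and Haddad (3 terms).
Whitfield and Haddad both have date first returned to the chamber 17 Dec 1992, so the next rule applies.
Whitfield and Haddad are each not a Privy Counsellor, so the next rule applies.
Among Whitfield and Haddad, by date of appointment to current office (earlier first): Whitfield (20 Jun 2002) before Haddad (17 Feb 2007).
Order: Abara, Harlow, Brennan, Salazar, Beaumont, Osei, Whitfield, Haddad. So position 5.

5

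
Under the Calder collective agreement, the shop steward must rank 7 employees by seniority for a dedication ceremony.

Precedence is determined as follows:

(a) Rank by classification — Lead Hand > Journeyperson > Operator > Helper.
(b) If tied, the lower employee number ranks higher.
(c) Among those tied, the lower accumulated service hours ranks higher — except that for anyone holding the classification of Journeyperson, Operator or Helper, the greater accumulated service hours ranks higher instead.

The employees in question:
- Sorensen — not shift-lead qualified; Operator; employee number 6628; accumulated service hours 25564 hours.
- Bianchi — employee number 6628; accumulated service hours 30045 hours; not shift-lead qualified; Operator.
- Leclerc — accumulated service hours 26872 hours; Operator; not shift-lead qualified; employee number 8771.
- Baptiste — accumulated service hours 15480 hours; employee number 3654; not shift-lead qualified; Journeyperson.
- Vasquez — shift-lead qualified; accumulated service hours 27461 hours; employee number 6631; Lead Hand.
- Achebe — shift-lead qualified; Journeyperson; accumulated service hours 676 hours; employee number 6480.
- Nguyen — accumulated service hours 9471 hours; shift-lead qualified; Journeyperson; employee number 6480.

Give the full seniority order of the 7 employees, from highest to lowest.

By classification: Vasquez (Lead Hand); then Baptiste, Nguyen and Achebe (Journeyperson); then Bianchi, Sorensen and Leclerc (Operator).
Among Baptiste, Nguyen and Achebe, by employee number (lower first): Baptiste (3654) before Nguyen and Achebe (6480).
Among Nguyen and Achebe, by accumulated service hours (higher first) (reversed rule for this group): Nguyen (9471 hours) before Achebe (676 hours).
Among Bianchi, Sorensen and Leclerc, by employee number (lower first): Bianchi and Sorensen (6628) before Leclerc (8771).
Among Bianchi and Sorensen, by accumulated service hours (higher first) (reversed rule for this group): Bianchi (30045 hours) before Sorensen (25564 hours).
Full order: Vasquez, Baptiste, Nguyen, Achebe, Bianchi, Sorensen, Leclerc.

Vasquez, Baptiste, Nguyen, Achebe, Bianchi, Sorensen, Leclerc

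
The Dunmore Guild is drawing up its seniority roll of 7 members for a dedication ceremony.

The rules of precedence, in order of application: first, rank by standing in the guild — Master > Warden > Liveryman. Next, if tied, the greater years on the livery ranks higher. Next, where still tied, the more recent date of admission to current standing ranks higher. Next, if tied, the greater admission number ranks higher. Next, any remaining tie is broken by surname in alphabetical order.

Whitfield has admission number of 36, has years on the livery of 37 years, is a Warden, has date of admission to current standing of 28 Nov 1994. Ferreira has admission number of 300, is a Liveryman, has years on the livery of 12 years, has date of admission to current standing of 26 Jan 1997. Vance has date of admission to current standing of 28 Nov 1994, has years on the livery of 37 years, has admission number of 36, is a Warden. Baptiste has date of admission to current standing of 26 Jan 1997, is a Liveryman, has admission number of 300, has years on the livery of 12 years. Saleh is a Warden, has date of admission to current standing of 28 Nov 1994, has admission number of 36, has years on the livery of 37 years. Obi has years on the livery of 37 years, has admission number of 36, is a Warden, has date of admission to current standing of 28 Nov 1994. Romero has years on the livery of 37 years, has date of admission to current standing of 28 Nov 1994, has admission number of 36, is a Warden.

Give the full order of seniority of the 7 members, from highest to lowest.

Obi, Romero, Saleh, Vance, Whitfield, Baptiste, Ferreira

By standing in the guild: Obi, Romero, Saleh, Vance and Whitfield (Warden); then Baptiste and Ferreira (Liveryman).
Obi, Romero, Saleh, Vance and Whitfield all have years on the livery 37 years, so the next rule applies.
Obi, Romero, Saleh, Vance and Whitfield all have date of admission to current standing 28 Nov 1994, so the next rule applies.
Obi, Romero, Saleh, Vance and Whitfield all have admission number 36, so the next rule applies.
Among Obi, Romero, Saleh, Vance and Whitfield, alphabetically by surname: Obi before Romero before Saleh before Vance before Whitfield.
Baptiste and Ferreira both have years on the livery 12 years, so the next rule applies.
Baptiste and Ferreira both have date of admission to current standing 26 Jan 1997, so the next rule applies.
Baptiste and Ferreira both have admission number 300, so the next rule applies.
Among Baptiste and Ferreira, alphabetically by surname: Baptiste before Ferreira.
Full order: Obi, Romero, Saleh, Vance, Whitfield, Baptiste, Ferreira.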